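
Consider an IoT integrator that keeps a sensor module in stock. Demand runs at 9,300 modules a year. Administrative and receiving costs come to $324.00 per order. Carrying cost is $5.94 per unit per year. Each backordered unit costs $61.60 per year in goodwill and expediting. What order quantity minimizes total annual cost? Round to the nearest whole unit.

Q* ≈ 1,055 modules

With planned backorders, Q* = √(2DS/H) · √((H+B)/B).
√(2DS/H) = √(2 × 9,300 × 324 / 5.94) = 1007.246.
√((H+B)/B) = √((5.94+61.6)/61.6) = 1.0471.
Q* ≈ 1054.693.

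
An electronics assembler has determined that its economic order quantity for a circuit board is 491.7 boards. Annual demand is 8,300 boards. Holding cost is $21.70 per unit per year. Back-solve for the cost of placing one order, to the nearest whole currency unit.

S ≈ $316

Squaring Q* = √(2DS/H) gives Q*² = 2DS/H.
From Q* = √(2DS/H): S = Q*²H / (2D) = 491.7² × 21.7 / (2 × 8,300) = 316.0473.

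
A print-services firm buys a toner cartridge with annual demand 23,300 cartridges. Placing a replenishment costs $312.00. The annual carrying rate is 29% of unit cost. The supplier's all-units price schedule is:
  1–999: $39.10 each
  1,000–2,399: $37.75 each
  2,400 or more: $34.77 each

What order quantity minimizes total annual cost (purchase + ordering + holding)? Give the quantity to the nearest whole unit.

Holding cost per unit per year at price C is H = 0.29·C.
Candidates are each tier's EOQ (if it falls in that tier) and each price-break quantity.
Tier 1 ($39.10): EOQ = 1132.4 exceeds tier's upper bound 999, so this tier is dominated.
EOQ at $37.75 = 1152.4 (feasible in tier 2): TC = 23,300×$37.75 + (23,300/1152.4)×312 + (1152.4/2)×0.29×$37.75 = $892,191.18.
EOQ at $34.77 = 1200.8 < 2400, so use break Q=2400: TC = 23,300×$34.77 + (23,300/2400.0)×312 + (2400.0/2)×0.29×$34.77 = $825,269.96.
Lowest total cost is $825,269.96 at Q = 2400.0.

Q* ≈ 2,400 cartridges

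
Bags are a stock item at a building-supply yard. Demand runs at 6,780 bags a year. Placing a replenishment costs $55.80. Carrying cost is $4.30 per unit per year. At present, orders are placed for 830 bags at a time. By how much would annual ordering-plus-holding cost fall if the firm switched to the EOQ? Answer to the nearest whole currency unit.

Extra cost ≈ $437 per year

EOQ = √(2DS/H) = √(2 × 6,780 × 55.8 / 4.3) ≈ 419.48.
Cost at Q* = (D/Q*)S + (Q*/2)H = √(2DSH) ≈ $1,803.77.
Cost at Q = 830: (6,780/830)×55.8 + (830/2)×4.3 = $455.81 + $1,784.50 = $2,240.31.
Excess = $2,240.31 − $1,803.77 = $436.54.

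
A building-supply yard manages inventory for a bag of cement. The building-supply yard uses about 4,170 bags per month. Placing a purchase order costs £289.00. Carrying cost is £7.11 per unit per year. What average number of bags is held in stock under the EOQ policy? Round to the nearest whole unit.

Average inventory ≈ 1,008 bags

Annual demand D = 4,170 × 12 = 50,040.
Q* = √(2DS/H) = √(2 × 50,040 × 289 / 7.11) ≈ 2016.92.
Average inventory = Q*/2 ≈ 2016.92 / 2 = 1008.458.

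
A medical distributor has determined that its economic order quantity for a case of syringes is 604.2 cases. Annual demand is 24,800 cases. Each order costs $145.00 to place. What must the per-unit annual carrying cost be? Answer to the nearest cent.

Invert the EOQ relation Q*² = 2DS/H.
From Q* = √(2DS/H): H = 2DS / Q*² = 2 × 24,800 × 145 / 604.2² = 19.7010.

H ≈ $19.70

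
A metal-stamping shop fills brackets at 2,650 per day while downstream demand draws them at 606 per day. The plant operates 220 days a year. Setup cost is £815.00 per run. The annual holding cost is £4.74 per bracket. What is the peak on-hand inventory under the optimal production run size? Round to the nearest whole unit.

Annual demand D = 606 × 220 = 133,320.
Production build-up factor (1 − d/p) = 1 − 606/2,650 = 0.7713.
Q* = √(2DS / (H(1 − d/p))) = √(2 × 133,320 × 815 / (4.74 × 0.7713)).
= √(217,311,600 / 3.6561) ≈ 7709.652.
Maximum inventory = Q*(1 − d/p) = 7709.652 × 0.7713 ≈ 5946.615.

I_max ≈ 5,947 brackets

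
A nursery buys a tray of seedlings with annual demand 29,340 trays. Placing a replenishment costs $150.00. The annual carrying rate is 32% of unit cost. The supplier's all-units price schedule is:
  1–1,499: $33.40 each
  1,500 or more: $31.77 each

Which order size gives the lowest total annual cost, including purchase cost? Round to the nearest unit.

Holding cost per unit per year at price C is H = 0.32·C.
Candidates are each tier's EOQ (if it falls in that tier) and each price-break quantity.
EOQ at $33.40 = 907.5 (feasible in tier 1): TC = 29,340×$33.40 + (29,340/907.5)×150 + (907.5/2)×0.32×$33.40 = $989,655.27.
EOQ at $31.77 = 930.5 < 1500, so use break Q=1500: TC = 29,340×$31.77 + (29,340/1500.0)×150 + (1500.0/2)×0.32×$31.77 = $942,690.60.
Lowest total cost is $942,690.60 at Q = 1500.0.

Q* ≈ 1,500 trays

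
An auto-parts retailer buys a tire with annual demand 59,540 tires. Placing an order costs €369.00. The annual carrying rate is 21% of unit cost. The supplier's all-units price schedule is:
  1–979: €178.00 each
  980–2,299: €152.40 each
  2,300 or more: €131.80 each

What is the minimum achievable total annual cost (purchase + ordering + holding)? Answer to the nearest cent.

Holding cost per unit per year at price C is H = 0.21·C.
For each price level, check whether its EOQ is feasible; otherwise the best quantity at that price is the breakpoint.
Tier 1 (€178.00): EOQ = 1084.2 exceeds tier's upper bound 979, so this tier is dominated.
EOQ at €152.40 = 1171.7 (feasible in tier 2): TC = 59,540×€152.40 + (59,540/1171.7)×369 + (1171.7/2)×0.21×€152.40 = €9,111,396.30.
EOQ at €131.80 = 1260.0 < 2300, so use break Q=2300: TC = 59,540×€131.80 + (59,540/2300.0)×369 + (2300.0/2)×0.21×€131.80 = €7,888,753.99.
Lowest total cost among the candidates is at Q = 2300.0.

TC* ≈ €7,888,753.99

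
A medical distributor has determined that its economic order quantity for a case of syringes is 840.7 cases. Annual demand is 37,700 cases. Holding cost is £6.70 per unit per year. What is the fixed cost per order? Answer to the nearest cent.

S ≈ £62.80

Squaring Q* = √(2DS/H) gives Q*² = 2DS/H.
From Q* = √(2DS/H): S = Q*²H / (2D) = 840.7² × 6.7 / (2 × 37,700) = 62.8037.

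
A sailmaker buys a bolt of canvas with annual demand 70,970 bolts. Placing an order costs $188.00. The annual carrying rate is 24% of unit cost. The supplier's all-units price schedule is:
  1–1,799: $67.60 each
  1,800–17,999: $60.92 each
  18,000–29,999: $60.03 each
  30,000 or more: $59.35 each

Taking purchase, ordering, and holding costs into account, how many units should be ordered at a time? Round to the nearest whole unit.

Q* ≈ 1,800 bolts

Holding cost per unit per year at price C is H = 0.24·C.
Evaluate total cost at each tier's feasible EOQ or, if the EOQ is below the tier, at the tier's minimum quantity.
EOQ at $67.60 = 1282.5 (feasible in tier 1): TC = 70,970×$67.60 + (70,970/1282.5)×188 + (1282.5/2)×0.24×$67.60 = $4,818,379.04.
EOQ at $60.92 = 1351.0 < 1800, so use break Q=1800: TC = 70,970×$60.92 + (70,970/1800.0)×188 + (1800.0/2)×0.24×$60.92 = $4,344,063.54.
EOQ at $60.03 = 1360.9 < 18000, so use break Q=18000: TC = 70,970×$60.03 + (70,970/18000.0)×188 + (18000.0/2)×0.24×$60.03 = $4,390,735.14.
EOQ at $59.35 = 1368.7 < 30000, so use break Q=30000: TC = 70,970×$59.35 + (70,970/30000.0)×188 + (30000.0/2)×0.24×$59.35 = $4,426,174.25.
Lowest total cost is $4,344,063.54 at Q = 1800.0.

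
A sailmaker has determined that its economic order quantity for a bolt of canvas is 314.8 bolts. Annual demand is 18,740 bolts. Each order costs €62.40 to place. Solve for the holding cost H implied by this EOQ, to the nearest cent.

H ≈ €23.60

Invert the EOQ relation Q*² = 2DS/H.
From Q* = √(2DS/H): H = 2DS / Q*² = 2 × 18,740 × 62.4 / 314.8² = 23.6001.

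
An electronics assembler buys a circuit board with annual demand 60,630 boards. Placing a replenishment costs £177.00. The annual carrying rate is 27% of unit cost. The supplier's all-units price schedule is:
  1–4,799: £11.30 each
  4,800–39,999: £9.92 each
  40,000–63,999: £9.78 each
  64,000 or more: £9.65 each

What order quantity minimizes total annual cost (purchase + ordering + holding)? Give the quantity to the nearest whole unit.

Q* ≈ 4,800 boards

Holding cost per unit per year at price C is H = 0.27·C.
For each price level, check whether its EOQ is feasible; otherwise the best quantity at that price is the breakpoint.
EOQ at £11.30 = 2652.3 (feasible in tier 1): TC = 60,630×£11.30 + (60,630/2652.3)×177 + (2652.3/2)×0.27×£11.30 = £693,211.20.
EOQ at £9.92 = 2830.8 < 4800, so use break Q=4800: TC = 60,630×£9.92 + (60,630/4800.0)×177 + (4800.0/2)×0.27×£9.92 = £610,113.49.
EOQ at £9.78 = 2851.0 < 40000, so use break Q=40000: TC = 60,630×£9.78 + (60,630/40000.0)×177 + (40000.0/2)×0.27×£9.78 = £646,041.69.
EOQ at £9.65 = 2870.1 < 64000, so use break Q=64000: TC = 60,630×£9.65 + (60,630/64000.0)×177 + (64000.0/2)×0.27×£9.65 = £668,623.18.
Lowest total cost is £610,113.49 at Q = 4800.0.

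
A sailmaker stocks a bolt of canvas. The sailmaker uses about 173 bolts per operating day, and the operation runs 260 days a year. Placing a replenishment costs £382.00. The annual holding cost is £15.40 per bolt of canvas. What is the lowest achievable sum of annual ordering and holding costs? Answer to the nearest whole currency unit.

Annual demand D = 173 × 260 = 44,980.
EOQ = √(2DS/H) = √(2 × 44,980 × 382 / 15.4) ≈ 1493.81.
At Q*, ordering cost (D/Q*)S equals holding cost (Q*/2)H, each = √(DSH/2).
Minimum total = √(2DSH) = √(2 × 44,980 × 382 × 15.4) ≈ 23004.710.

TC* ≈ £23,005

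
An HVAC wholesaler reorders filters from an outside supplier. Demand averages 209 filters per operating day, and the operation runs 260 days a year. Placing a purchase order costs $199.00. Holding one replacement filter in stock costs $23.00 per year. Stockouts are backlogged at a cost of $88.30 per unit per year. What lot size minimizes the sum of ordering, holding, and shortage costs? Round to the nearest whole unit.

Q* ≈ 1,089 filters

Annual demand D = 209 × 260 = 54,340.
With planned backorders, Q* = √(2DS/H) · √((H+B)/B).
√(2DS/H) = √(2 × 54,340 × 199 / 23) = 969.700.
√((H+B)/B) = √((23+88.3)/88.3) = 1.1227.
Q* ≈ 1088.691.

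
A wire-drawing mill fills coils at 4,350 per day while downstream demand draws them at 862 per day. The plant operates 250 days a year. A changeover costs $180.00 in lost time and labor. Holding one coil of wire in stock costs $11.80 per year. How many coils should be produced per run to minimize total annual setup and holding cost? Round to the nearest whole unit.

Annual demand D = 862 × 250 = 215,500.
Production build-up factor (1 − d/p) = 1 − 862/4,350 = 0.8018.
Q* = √(2DS / (H(1 − d/p))) = √(2 × 215,500 × 180 / (11.8 × 0.8018)).
= √(77,580,000 / 9.4617) ≈ 2863.454.

Q* ≈ 2,863 coils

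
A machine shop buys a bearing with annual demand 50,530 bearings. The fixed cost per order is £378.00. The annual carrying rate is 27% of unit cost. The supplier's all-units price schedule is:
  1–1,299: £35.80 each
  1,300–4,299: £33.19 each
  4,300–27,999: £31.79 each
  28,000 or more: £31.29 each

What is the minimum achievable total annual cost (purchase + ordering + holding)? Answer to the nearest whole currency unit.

TC* ≈ £1,629,245

Holding cost per unit per year at price C is H = 0.27·C.
For each price level, check whether its EOQ is feasible; otherwise the best quantity at that price is the breakpoint.
Tier 1 (£35.80): EOQ = 1988.0 exceeds tier's upper bound 1299, so this tier is dominated.
EOQ at £33.19 = 2064.7 (feasible in tier 2): TC = 50,530×£33.19 + (50,530/2064.7)×378 + (2064.7/2)×0.27×£33.19 = £1,695,592.80.
EOQ at £31.79 = 2109.6 < 4300, so use break Q=4300: TC = 50,530×£31.79 + (50,530/4300.0)×378 + (4300.0/2)×0.27×£31.79 = £1,629,244.73.
EOQ at £31.29 = 2126.4 < 28000, so use break Q=28000: TC = 50,530×£31.29 + (50,530/28000.0)×378 + (28000.0/2)×0.27×£31.29 = £1,700,042.05.
Lowest total cost among the candidates is at Q = 4300.0.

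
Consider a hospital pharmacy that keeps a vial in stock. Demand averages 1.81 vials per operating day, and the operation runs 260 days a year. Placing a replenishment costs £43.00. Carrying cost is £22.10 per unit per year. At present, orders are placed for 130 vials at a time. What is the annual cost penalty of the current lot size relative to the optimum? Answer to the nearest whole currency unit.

Extra cost ≈ £646 per year

Annual demand D = 1.81 × 260 = 470.6.
EOQ = √(2DS/H) = √(2 × 470.6 × 43 / 22.1) ≈ 42.79.
Cost at Q* = (D/Q*)S + (Q*/2)H = √(2DSH) ≈ £945.74.
Cost at Q = 130: (470.6/130)×43 + (130/2)×22.1 = £155.66 + £1,436.50 = £1,592.16.
Excess = £1,592.16 − £945.74 = £646.42.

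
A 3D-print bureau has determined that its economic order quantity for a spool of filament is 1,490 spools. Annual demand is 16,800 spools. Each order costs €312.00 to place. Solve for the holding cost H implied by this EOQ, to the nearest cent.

The basic EOQ model gives Q* = √(2DS/H); rearrange for the unknown.
From Q* = √(2DS/H): H = 2DS / Q*² = 2 × 16,800 × 312 / 1,490² = 4.7219.

H ≈ €4.72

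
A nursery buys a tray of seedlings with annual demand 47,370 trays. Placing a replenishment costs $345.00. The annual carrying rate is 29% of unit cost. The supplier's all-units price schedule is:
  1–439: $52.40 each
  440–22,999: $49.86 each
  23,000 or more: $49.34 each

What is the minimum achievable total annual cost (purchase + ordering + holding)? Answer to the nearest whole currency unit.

TC* ≈ $2,383,608

Holding cost per unit per year at price C is H = 0.29·C.
For each price level, check whether its EOQ is feasible; otherwise the best quantity at that price is the breakpoint.
Tier 1 ($52.40): EOQ = 1466.6 exceeds tier's upper bound 439, so this tier is dominated.
EOQ at $49.86 = 1503.5 (feasible in tier 2): TC = 47,370×$49.86 + (47,370/1503.5)×345 + (1503.5/2)×0.29×$49.86 = $2,383,607.79.
EOQ at $49.34 = 1511.4 < 23000, so use break Q=23000: TC = 47,370×$49.34 + (47,370/23000.0)×345 + (23000.0/2)×0.29×$49.34 = $2,502,495.25.
Lowest total cost among the candidates is at Q = 1503.5.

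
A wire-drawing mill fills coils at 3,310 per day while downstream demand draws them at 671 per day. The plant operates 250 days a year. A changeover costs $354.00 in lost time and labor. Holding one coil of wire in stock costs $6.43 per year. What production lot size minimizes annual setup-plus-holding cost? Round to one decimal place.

Annual demand D = 671 × 250 = 167,750.
Production build-up factor (1 − d/p) = 1 − 671/3,310 = 0.7973.
Q* = √(2DS / (H(1 − d/p))) = √(2 × 167,750 × 354 / (6.43 × 0.7973)).
= √(118,767,000 / 5.1265) ≈ 4813.231.

Q* ≈ 4,813.2 coils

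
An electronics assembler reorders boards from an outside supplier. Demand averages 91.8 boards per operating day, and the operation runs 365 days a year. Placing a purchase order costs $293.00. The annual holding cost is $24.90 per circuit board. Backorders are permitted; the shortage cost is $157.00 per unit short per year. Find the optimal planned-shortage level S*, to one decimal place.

S* ≈ 130.8 boards

Annual demand D = 91.8 × 365 = 33,507.
With planned backorders, Q* = √(2DS/H) · √((H+B)/B).
√(2DS/H) = √(2 × 33,507 × 293 / 24.9) = 888.008.
√((H+B)/B) = √((24.9+157)/157) = 1.0764.
Q* ≈ 955.836.
S* = Q* · H/(H+B) = 955.836 × 24.9/181.9 ≈ 130.843.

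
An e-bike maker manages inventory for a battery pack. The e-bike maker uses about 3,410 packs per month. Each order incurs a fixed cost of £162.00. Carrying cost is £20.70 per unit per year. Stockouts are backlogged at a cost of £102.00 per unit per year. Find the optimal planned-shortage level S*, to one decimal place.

Annual demand D = 3,410 × 12 = 40,920.
With planned backorders, Q* = √(2DS/H) · √((H+B)/B).
√(2DS/H) = √(2 × 40,920 × 162 / 20.7) = 800.304.
√((H+B)/B) = √((20.7+102)/102) = 1.0968.
Q* ≈ 877.763.
S* = Q* · H/(H+B) = 877.763 × 20.7/122.7 ≈ 148.082.

S* ≈ 148.1 packs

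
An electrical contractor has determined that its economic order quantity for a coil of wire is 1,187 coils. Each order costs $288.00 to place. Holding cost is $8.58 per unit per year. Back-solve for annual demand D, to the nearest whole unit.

Squaring Q* = √(2DS/H) gives Q*² = 2DS/H.
From Q* = √(2DS/H): D = Q*²H / (2S) = 1,187² × 8.58 / (2 × 288) = 20987.767.

D ≈ 20,988 coils per year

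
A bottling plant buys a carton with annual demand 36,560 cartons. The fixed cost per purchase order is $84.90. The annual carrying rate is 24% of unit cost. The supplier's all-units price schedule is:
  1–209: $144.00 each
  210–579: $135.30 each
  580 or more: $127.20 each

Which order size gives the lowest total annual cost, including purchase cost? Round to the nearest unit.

Holding cost per unit per year at price C is H = 0.24·C.
Candidates are each tier's EOQ (if it falls in that tier) and each price-break quantity.
Tier 1 ($144.00): EOQ = 423.8 exceeds tier's upper bound 209, so this tier is dominated.
EOQ at $135.30 = 437.2 (feasible in tier 2): TC = 36,560×$135.30 + (36,560/437.2)×84.9 + (437.2/2)×0.24×$135.30 = $4,960,765.98.
EOQ at $127.20 = 450.9 < 580, so use break Q=580: TC = 36,560×$127.20 + (36,560/580.0)×84.9 + (580.0/2)×0.24×$127.20 = $4,664,636.75.
Lowest total cost is $4,664,636.75 at Q = 580.0.

Q* ≈ 580 cartons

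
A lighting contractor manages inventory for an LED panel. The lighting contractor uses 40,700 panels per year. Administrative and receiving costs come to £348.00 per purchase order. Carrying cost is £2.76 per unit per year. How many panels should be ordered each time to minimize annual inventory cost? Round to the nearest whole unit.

EOQ = √(2DS / H) = √(2 × 40,700 × 348 / 2.76).
= √(28,327,200 / 2.76) = √10,263,478.2609 ≈ 3203.666.

Q* ≈ 3,204 panels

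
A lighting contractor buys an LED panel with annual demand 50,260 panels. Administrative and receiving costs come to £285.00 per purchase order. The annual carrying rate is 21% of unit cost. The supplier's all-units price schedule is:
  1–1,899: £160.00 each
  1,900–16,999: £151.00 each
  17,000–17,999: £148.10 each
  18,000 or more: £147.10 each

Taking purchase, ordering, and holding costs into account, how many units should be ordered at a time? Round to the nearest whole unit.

Q* ≈ 1,900 panels

Holding cost per unit per year at price C is H = 0.21·C.
Evaluate total cost at each tier's feasible EOQ or, if the EOQ is below the tier, at the tier's minimum quantity.
EOQ at £160.00 = 923.4 (feasible in tier 1): TC = 50,260×£160.00 + (50,260/923.4)×285 + (923.4/2)×0.21×£160.00 = £8,072,625.47.
EOQ at £151.00 = 950.5 < 1900, so use break Q=1900: TC = 50,260×£151.00 + (50,260/1900.0)×285 + (1900.0/2)×0.21×£151.00 = £7,626,923.50.
EOQ at £148.10 = 959.8 < 17000, so use break Q=17000: TC = 50,260×£148.10 + (50,260/17000.0)×285 + (17000.0/2)×0.21×£148.10 = £7,708,707.09.
EOQ at £147.10 = 963.0 < 18000, so use break Q=18000: TC = 50,260×£147.10 + (50,260/18000.0)×285 + (18000.0/2)×0.21×£147.10 = £7,672,060.78.
Lowest total cost is £7,626,923.50 at Q = 1900.0.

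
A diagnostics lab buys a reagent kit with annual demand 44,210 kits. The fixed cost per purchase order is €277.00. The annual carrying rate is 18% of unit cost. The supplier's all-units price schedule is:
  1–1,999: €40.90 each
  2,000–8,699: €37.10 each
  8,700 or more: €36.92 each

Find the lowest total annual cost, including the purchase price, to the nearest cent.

Holding cost per unit per year at price C is H = 0.18·C.
Evaluate total cost at each tier's feasible EOQ or, if the EOQ is below the tier, at the tier's minimum quantity.
EOQ at €40.90 = 1824.0 (feasible in tier 1): TC = 44,210×€40.90 + (44,210/1824.0)×277 + (1824.0/2)×0.18×€40.90 = €1,821,617.05.
EOQ at €37.10 = 1915.1 < 2000, so use break Q=2000: TC = 44,210×€37.10 + (44,210/2000.0)×277 + (2000.0/2)×0.18×€37.10 = €1,652,992.08.
EOQ at €36.92 = 1919.8 < 8700, so use break Q=8700: TC = 44,210×€36.92 + (44,210/8700.0)×277 + (8700.0/2)×0.18×€36.92 = €1,662,549.17.
Lowest total cost among the candidates is at Q = 2000.0.

TC* ≈ €1,652,992.08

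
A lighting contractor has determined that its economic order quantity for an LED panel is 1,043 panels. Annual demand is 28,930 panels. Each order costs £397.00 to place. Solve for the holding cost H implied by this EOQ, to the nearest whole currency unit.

H ≈ £21

Invert the EOQ relation Q*² = 2DS/H.
From Q* = √(2DS/H): H = 2DS / Q*² = 2 × 28,930 × 397 / 1,043² = 21.1154.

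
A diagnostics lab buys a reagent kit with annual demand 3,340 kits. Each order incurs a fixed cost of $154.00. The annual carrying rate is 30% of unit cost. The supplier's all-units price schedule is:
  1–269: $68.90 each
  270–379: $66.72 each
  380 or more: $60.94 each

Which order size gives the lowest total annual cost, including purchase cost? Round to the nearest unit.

Holding cost per unit per year at price C is H = 0.30·C.
Candidates are each tier's EOQ (if it falls in that tier) and each price-break quantity.
EOQ at $68.90 = 223.1 (feasible in tier 1): TC = 3,340×$68.90 + (3,340/223.1)×154 + (223.1/2)×0.30×$68.90 = $234,737.25.
EOQ at $66.72 = 226.7 < 270, so use break Q=270: TC = 3,340×$66.72 + (3,340/270.0)×154 + (270.0/2)×0.30×$66.72 = $227,452.00.
EOQ at $60.94 = 237.2 < 380, so use break Q=380: TC = 3,340×$60.94 + (3,340/380.0)×154 + (380.0/2)×0.30×$60.94 = $208,366.76.
Lowest total cost is $208,366.76 at Q = 380.0.

Q* ≈ 380 kits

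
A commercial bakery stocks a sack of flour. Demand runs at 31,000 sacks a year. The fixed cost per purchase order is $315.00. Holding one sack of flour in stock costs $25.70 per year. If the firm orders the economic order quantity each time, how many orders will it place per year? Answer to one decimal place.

EOQ = √(2DS/H) = √(2 × 31,000 × 315 / 25.7) ≈ 871.74.
Orders per year = D / Q* = 31,000 / 871.74 ≈ 35.561.

N ≈ 35.6 orders per year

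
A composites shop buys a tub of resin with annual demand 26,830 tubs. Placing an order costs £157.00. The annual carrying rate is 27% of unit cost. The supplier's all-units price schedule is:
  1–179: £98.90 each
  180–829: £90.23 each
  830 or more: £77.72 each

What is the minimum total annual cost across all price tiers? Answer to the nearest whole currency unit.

Holding cost per unit per year at price C is H = 0.27·C.
For each price level, check whether its EOQ is feasible; otherwise the best quantity at that price is the breakpoint.
Tier 1 (£98.90): EOQ = 561.7 exceeds tier's upper bound 179, so this tier is dominated.
EOQ at £90.23 = 588.1 (feasible in tier 2): TC = 26,830×£90.23 + (26,830/588.1)×157 + (588.1/2)×0.27×£90.23 = £2,435,197.15.
EOQ at £77.72 = 633.6 < 830, so use break Q=830: TC = 26,830×£77.72 + (26,830/830.0)×157 + (830.0/2)×0.27×£77.72 = £2,099,011.20.
Lowest total cost among the candidates is at Q = 830.0.

TC* ≈ £2,099,011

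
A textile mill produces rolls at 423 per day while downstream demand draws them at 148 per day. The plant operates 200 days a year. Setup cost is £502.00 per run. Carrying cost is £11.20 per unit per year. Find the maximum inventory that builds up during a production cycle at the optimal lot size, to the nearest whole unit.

I_max ≈ 1,313 rolls

Annual demand D = 148 × 200 = 29,600.
Production build-up factor (1 − d/p) = 1 − 148/423 = 0.6501.
Q* = √(2DS / (H(1 − d/p))) = √(2 × 29,600 × 502 / (11.2 × 0.6501)).
= √(29,718,400 / 7.2813) ≈ 2020.261.
Maximum inventory = Q*(1 − d/p) = 2020.261 × 0.6501 ≈ 1313.409.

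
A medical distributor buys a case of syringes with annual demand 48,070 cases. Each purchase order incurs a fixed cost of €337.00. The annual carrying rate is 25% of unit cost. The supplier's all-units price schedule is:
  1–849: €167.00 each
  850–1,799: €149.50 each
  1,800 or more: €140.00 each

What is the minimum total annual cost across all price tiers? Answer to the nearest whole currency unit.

TC* ≈ €6,770,300

Holding cost per unit per year at price C is H = 0.25·C.
For each price level, check whether its EOQ is feasible; otherwise the best quantity at that price is the breakpoint.
Tier 1 (€167.00): EOQ = 880.9 exceeds tier's upper bound 849, so this tier is dominated.
EOQ at €149.50 = 931.1 (feasible in tier 2): TC = 48,070×€149.50 + (48,070/931.1)×337 + (931.1/2)×0.25×€149.50 = €7,221,263.27.
EOQ at €140.00 = 962.1 < 1800, so use break Q=1800: TC = 48,070×€140.00 + (48,070/1800.0)×337 + (1800.0/2)×0.25×€140.00 = €6,770,299.77.
Lowest total cost among the candidates is at Q = 1800.0.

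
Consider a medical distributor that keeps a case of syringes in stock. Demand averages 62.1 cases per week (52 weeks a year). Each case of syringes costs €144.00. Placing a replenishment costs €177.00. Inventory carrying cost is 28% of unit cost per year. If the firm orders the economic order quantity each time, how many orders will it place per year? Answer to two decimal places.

Annual demand D = 62.1 × 52 = 3,229.2.
Holding cost H = 0.28 × €144.00 = €40.3200 per unit per year.
The optimal lot size = √(2DS/H) = √(2 × 3,229.2 × 177 / 40.32) ≈ 168.38.
Orders per year = D / Q* = 3,229.2 / 168.38 ≈ 19.178.

N ≈ 19.18 orders per year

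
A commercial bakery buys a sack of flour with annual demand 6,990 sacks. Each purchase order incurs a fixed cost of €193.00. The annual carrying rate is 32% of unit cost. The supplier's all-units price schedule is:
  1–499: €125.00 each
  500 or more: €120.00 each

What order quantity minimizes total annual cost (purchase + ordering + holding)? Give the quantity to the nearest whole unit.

Q* ≈ 500 sacks

Holding cost per unit per year at price C is H = 0.32·C.
Evaluate total cost at each tier's feasible EOQ or, if the EOQ is below the tier, at the tier's minimum quantity.
EOQ at €125.00 = 259.7 (feasible in tier 1): TC = 6,990×€125.00 + (6,990/259.7)×193 + (259.7/2)×0.32×€125.00 = €884,138.72.
EOQ at €120.00 = 265.1 < 500, so use break Q=500: TC = 6,990×€120.00 + (6,990/500.0)×193 + (500.0/2)×0.32×€120.00 = €851,098.14.
Lowest total cost is €851,098.14 at Q = 500.0.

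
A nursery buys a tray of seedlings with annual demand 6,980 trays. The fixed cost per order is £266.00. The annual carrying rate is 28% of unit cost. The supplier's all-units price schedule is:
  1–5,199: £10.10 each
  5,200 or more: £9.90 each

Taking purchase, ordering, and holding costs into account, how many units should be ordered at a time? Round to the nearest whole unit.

Q* ≈ 1,146 trays

Holding cost per unit per year at price C is H = 0.28·C.
Candidates are each tier's EOQ (if it falls in that tier) and each price-break quantity.
EOQ at £10.10 = 1145.9 (feasible in tier 1): TC = 6,980×£10.10 + (6,980/1145.9)×266 + (1145.9/2)×0.28×£10.10 = £73,738.58.
EOQ at £9.90 = 1157.4 < 5200, so use break Q=5200: TC = 6,980×£9.90 + (6,980/5200.0)×266 + (5200.0/2)×0.28×£9.90 = £76,666.25.
Lowest total cost is £73,738.58 at Q = 1145.9.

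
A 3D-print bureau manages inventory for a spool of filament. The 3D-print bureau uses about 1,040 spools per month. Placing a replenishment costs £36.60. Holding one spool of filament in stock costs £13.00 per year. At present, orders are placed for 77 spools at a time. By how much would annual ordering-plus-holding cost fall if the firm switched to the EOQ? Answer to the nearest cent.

Extra cost ≈ £2,986.40 per year

Annual demand D = 1,040 × 12 = 12,480.
EOQ = √(2DS/H) = √(2 × 12,480 × 36.6 / 13) ≈ 265.09.
Cost at Q* = (D/Q*)S + (Q*/2)H = √(2DSH) ≈ £3,446.15.
Cost at Q = 77: (12,480/77)×36.6 + (77/2)×13 = £5,932.05 + £500.50 = £6,432.55.
Excess = £6,432.55 − £3,446.15 = £2,986.40.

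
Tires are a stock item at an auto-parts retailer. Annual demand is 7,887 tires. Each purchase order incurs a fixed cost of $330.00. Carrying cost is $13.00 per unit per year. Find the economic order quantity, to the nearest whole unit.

EOQ = √(2DS / H) = √(2 × 7,887 × 330 / 13).
= √(5,205,420 / 13) = √400,416.9231 ≈ 632.785.

Q* ≈ 633 tires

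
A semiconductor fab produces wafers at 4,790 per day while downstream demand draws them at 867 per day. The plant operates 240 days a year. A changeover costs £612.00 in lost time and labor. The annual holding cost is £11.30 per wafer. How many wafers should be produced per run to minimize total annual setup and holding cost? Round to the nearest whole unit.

Q* ≈ 5,246 wafers

Annual demand D = 867 × 240 = 208,080.
Production build-up factor (1 − d/p) = 1 − 867/4,790 = 0.8190.
Q* = √(2DS / (H(1 − d/p))) = √(2 × 208,080 × 612 / (11.3 × 0.8190)).
= √(254,689,920 / 9.2547) ≈ 5245.963.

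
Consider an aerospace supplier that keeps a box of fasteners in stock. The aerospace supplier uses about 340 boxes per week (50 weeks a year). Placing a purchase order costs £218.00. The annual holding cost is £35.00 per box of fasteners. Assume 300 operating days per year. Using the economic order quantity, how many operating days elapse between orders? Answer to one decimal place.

T ≈ 8.1 days

Annual demand D = 340 × 50 = 17,000.
EOQ = √(2DS/H) = √(2 × 17,000 × 218 / 35) ≈ 460.19.
Cycle time = Q*/D × 300 = 460.19 / 17,000 × 300 ≈ 8.121 days.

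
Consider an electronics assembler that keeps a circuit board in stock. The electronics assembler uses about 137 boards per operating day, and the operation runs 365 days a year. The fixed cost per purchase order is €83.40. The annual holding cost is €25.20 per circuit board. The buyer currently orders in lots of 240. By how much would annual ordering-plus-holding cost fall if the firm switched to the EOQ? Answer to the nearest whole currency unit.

Annual demand D = 137 × 365 = 50,005.
EOQ = √(2DS/H) = √(2 × 50,005 × 83.4 / 25.2) ≈ 575.31.
Cost at Q* = (D/Q*)S + (Q*/2)H = √(2DSH) ≈ €14,497.90.
Cost at Q = 240: (50,005/240)×83.4 + (240/2)×25.2 = €17,376.74 + €3,024.00 = €20,400.74.
Excess = €20,400.74 − €14,497.90 = €5,902.84.

Extra cost ≈ €5,903 per year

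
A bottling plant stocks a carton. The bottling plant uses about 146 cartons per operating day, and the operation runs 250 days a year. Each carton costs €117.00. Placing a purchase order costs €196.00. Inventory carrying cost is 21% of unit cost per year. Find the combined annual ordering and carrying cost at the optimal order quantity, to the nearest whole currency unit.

Annual demand D = 146 × 250 = 36,500.
Holding cost H = 0.21 × €117.00 = €24.5700 per unit per year.
EOQ = √(2DS/H) = √(2 × 36,500 × 196 / 24.57) ≈ 763.11.
At Q*, ordering cost (D/Q*)S equals holding cost (Q*/2)H, each = √(DSH/2).
Minimum total = √(2DSH) = √(2 × 36,500 × 196 × 24.57) ≈ 18749.602.

TC* ≈ €18,750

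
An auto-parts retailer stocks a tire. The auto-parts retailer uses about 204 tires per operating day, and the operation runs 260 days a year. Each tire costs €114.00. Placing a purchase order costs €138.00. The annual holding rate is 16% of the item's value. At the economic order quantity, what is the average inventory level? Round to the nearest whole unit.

Average inventory ≈ 448 tires

Annual demand D = 204 × 260 = 53,040.
Holding cost H = 0.16 × €114.00 = €18.2400 per unit per year.
The optimal lot size = √(2DS/H) = √(2 × 53,040 × 138 / 18.24) ≈ 895.87.
Average inventory = Q*/2 ≈ 895.87 / 2 = 447.934.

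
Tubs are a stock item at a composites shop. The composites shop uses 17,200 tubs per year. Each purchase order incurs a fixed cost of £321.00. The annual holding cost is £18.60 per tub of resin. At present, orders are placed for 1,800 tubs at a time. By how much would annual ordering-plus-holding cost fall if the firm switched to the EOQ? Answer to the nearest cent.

Extra cost ≈ £5,475.95 per year

EOQ = √(2DS/H) = √(2 × 17,200 × 321 / 18.6) ≈ 770.50.
Cost at Q* = (D/Q*)S + (Q*/2)H = √(2DSH) ≈ £14,331.39.
Cost at Q = 1,800: (17,200/1,800)×321 + (1,800/2)×18.6 = £3,067.33 + £16,740.00 = £19,807.33.
Excess = £19,807.33 − £14,331.39 = £5,475.95.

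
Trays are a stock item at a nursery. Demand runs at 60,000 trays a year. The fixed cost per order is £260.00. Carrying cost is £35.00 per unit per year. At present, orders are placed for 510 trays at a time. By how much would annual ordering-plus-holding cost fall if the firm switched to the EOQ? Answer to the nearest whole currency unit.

Extra cost ≈ £6,468 per year

EOQ = √(2DS/H) = √(2 × 60,000 × 260 / 35) ≈ 944.15.
Cost at Q* = (D/Q*)S + (Q*/2)H = √(2DSH) ≈ £33,045.42.
Cost at Q = 510: (60,000/510)×260 + (510/2)×35 = £30,588.24 + £8,925.00 = £39,513.24.
Excess = £39,513.24 − £33,045.42 = £6,467.81.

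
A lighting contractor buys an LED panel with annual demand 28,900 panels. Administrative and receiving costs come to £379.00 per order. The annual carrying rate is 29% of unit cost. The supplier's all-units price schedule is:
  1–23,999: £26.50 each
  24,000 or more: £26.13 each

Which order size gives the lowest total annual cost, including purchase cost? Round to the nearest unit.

Holding cost per unit per year at price C is H = 0.29·C.
For each price level, check whether its EOQ is feasible; otherwise the best quantity at that price is the breakpoint.
EOQ at £26.50 = 1688.3 (feasible in tier 1): TC = 28,900×£26.50 + (28,900/1688.3)×379 + (1688.3/2)×0.29×£26.50 = £778,824.94.
EOQ at £26.13 = 1700.3 < 24000, so use break Q=24000: TC = 28,900×£26.13 + (28,900/24000.0)×379 + (24000.0/2)×0.29×£26.13 = £846,545.78.
Lowest total cost is £778,824.94 at Q = 1688.3.

Q* ≈ 1,688 panels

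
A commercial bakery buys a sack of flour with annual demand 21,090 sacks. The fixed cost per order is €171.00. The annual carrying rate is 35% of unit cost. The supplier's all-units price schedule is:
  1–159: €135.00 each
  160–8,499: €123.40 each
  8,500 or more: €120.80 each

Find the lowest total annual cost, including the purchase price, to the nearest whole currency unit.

TC* ≈ €2,620,156

Holding cost per unit per year at price C is H = 0.35·C.
Candidates are each tier's EOQ (if it falls in that tier) and each price-break quantity.
Tier 1 (€135.00): EOQ = 390.7 exceeds tier's upper bound 159, so this tier is dominated.
EOQ at €123.40 = 408.7 (feasible in tier 2): TC = 21,090×€123.40 + (21,090/408.7)×171 + (408.7/2)×0.35×€123.40 = €2,620,155.93.
EOQ at €120.80 = 413.0 < 8500, so use break Q=8500: TC = 21,090×€120.80 + (21,090/8500.0)×171 + (8500.0/2)×0.35×€120.80 = €2,727,786.28.
Lowest total cost among the candidates is at Q = 408.7.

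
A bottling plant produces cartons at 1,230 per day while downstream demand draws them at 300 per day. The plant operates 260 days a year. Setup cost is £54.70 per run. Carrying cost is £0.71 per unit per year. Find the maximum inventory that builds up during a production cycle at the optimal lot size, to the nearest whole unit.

Annual demand D = 300 × 260 = 78,000.
Production build-up factor (1 − d/p) = 1 − 300/1,230 = 0.7561.
Q* = √(2DS / (H(1 − d/p))) = √(2 × 78,000 × 54.7 / (0.71 × 0.7561)).
= √(8,533,200 / 0.5368) ≈ 3986.923.
Maximum inventory = Q*(1 − d/p) = 3986.923 × 0.7561 ≈ 3014.503.

I_max ≈ 3,015 cartons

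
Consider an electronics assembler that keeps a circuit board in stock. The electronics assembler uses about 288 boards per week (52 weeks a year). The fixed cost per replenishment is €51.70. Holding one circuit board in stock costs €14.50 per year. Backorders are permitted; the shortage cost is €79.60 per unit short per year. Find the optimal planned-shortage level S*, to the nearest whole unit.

S* ≈ 55 boards

Annual demand D = 288 × 52 = 14,976.
With planned backorders, Q* = √(2DS/H) · √((H+B)/B).
√(2DS/H) = √(2 × 14,976 × 51.7 / 14.5) = 326.794.
√((H+B)/B) = √((14.5+79.6)/79.6) = 1.0873.
Q* ≈ 355.314.
S* = Q* · H/(H+B) = 355.314 × 14.5/94.1 ≈ 54.751.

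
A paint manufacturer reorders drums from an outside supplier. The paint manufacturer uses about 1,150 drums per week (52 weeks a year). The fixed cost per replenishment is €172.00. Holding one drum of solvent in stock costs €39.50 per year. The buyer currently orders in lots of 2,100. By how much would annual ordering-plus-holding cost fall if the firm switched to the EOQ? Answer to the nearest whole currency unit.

Annual demand D = 1,150 × 52 = 59,800.
EOQ = √(2DS/H) = √(2 × 59,800 × 172 / 39.5) ≈ 721.66.
Cost at Q* = (D/Q*)S + (Q*/2)H = √(2DSH) ≈ €28,505.48.
Cost at Q = 2,100: (59,800/2,100)×172 + (2,100/2)×39.5 = €4,897.90 + €41,475.00 = €46,372.90.
Excess = €46,372.90 − €28,505.48 = €17,867.42.

Extra cost ≈ €17,867 per year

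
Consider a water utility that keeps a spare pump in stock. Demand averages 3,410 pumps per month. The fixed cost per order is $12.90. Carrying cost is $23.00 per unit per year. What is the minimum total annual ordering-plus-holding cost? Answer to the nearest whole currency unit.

Annual demand D = 3,410 × 12 = 40,920.
Q* = √(2DS/H) = √(2 × 40,920 × 12.9 / 23) ≈ 214.25.
At the optimum the two cost components are equal, so total cost = 2·(Q*/2)H = Q*·H.
Minimum total = √(2DSH) = √(2 × 40,920 × 12.9 × 23) ≈ 4927.670.

TC* ≈ $4,928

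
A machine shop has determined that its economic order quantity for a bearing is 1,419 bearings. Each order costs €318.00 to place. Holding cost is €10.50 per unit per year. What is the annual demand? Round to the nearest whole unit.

D ≈ 33,243 bearings per year

Squaring Q* = √(2DS/H) gives Q*² = 2DS/H.
From Q* = √(2DS/H): D = Q*²H / (2S) = 1,419² × 10.5 / (2 × 318) = 33242.752.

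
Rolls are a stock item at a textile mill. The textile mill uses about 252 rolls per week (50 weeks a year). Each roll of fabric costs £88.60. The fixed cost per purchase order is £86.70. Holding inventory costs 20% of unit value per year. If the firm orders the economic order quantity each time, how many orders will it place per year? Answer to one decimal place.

Annual demand D = 252 × 50 = 12,600.
Holding cost H = 0.20 × £88.60 = £17.7200 per unit per year.
The optimal lot size = √(2DS/H) = √(2 × 12,600 × 86.7 / 17.72) ≈ 351.14.
Orders per year = D / Q* = 12,600 / 351.14 ≈ 35.883.

N ≈ 35.9 orders per year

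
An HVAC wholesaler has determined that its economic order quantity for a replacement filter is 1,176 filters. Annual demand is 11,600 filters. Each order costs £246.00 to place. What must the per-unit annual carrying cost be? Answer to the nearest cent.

H ≈ £4.13

Invert the EOQ relation Q*² = 2DS/H.
From Q* = √(2DS/H): H = 2DS / Q*² = 2 × 11,600 × 246 / 1,176² = 4.1268.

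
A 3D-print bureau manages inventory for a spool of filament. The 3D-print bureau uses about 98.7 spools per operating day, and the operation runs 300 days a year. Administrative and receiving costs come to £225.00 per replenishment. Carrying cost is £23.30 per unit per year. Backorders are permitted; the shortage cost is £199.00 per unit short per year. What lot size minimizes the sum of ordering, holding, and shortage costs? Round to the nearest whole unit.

Annual demand D = 98.7 × 300 = 29,610.
With planned backorders, Q* = √(2DS/H) · √((H+B)/B).
√(2DS/H) = √(2 × 29,610 × 225 / 23.3) = 756.219.
√((H+B)/B) = √((23.3+199)/199) = 1.0569.
Q* ≈ 799.265.

Q* ≈ 799 spools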